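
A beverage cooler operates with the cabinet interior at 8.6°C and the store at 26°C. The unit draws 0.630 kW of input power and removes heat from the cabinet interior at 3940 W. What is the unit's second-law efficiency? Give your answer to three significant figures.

Converting, Q̇_C = 3940 W = 3.940 kW, so COP_actual = Q̇_C/Ẇ = 3.940/0.6300 = 6.254.
In absolute terms T_C = 281.75 K and T_H = 299.15 K, so ΔT = 17.40 K.
COP_Carnot = T_C/ΔT = 281.75/17.40 = 16.19.
η_II = COP_actual/COP_Carnot = 6.254/16.19 = 0.3862.

0.386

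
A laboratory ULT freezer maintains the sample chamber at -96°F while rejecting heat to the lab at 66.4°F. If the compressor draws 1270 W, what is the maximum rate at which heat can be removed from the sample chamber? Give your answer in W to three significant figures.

2840 W

In absolute terms T_C = 202.04 K and T_H = 292.26 K, so ΔT = 90.22 K.
COP_Carnot = T_C/ΔT = 202.04/90.22 = 2.239.
Q̇_max = COP_Carnot × Ẇ = 2.239 × 1270 W = 2844 W.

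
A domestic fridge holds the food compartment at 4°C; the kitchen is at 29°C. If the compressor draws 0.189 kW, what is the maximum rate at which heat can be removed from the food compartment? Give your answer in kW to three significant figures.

2.10 kW

In absolute terms T_C = 277.15 K and T_H = 302.15 K, so ΔT = 25.00 K.
COP_Carnot = T_C/ΔT = 277.15/25.00 = 11.09.
Q̇_max = COP_Carnot × Ẇ = 11.09 × 0.1890 kW = 2.095 kW.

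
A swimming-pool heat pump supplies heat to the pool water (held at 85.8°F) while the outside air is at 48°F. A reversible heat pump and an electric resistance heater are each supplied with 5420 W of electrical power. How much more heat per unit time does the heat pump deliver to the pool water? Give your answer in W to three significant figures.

In absolute terms T_C = 282.04 K and T_H = 303.04 K, so ΔT = 21.00 K.
COP_Carnot = T_H/ΔT = 303.04/21.00 = 14.43.
The heat pump delivers Q̇_H = COP × Ẇ = 78210 W; the resistance heater delivers Ẇ = 5420 W.
Extra = (COP − 1)·Ẇ = 72790 W.

72800 W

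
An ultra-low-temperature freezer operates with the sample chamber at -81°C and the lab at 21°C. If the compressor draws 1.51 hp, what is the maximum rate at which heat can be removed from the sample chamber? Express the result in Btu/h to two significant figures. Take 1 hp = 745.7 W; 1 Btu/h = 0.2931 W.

In absolute terms T_C = 192.15 K and T_H = 294.15 K, so ΔT = 102.0 K.
COP_Carnot = T_C/ΔT = 192.15/102.0 = 1.884.
Q̇_max = COP_Carnot × Ẇ = 1.884 × 1.510 hp = 2.845 hp = 7237 Btu/h.

7200 Btu/h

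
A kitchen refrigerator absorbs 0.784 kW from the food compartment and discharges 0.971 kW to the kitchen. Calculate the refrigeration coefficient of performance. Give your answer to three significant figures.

4.19

The first law gives Q̇_H = Q̇_C + Ẇ, so the three rates are Q̇_C = 0.7840, Q̇_H = 0.9710, Ẇ = 0.1870 kW.
COP_R = Q̇_C/Ẇ = 0.7840/0.1870 = 4.193.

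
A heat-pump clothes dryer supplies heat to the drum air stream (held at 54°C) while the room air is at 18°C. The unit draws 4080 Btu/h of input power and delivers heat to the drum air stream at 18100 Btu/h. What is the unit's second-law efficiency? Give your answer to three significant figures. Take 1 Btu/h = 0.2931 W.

COP_actual = Q̇_H/Ẇ = 18100/4080 = 4.436.
In absolute terms T_C = 291.15 K and T_H = 327.15 K, so ΔT = 36.00 K.
COP_Carnot = T_H/ΔT = 327.15/36.00 = 9.088.
η_II = COP_actual/COP_Carnot = 4.436/9.088 = 0.4882.

0.488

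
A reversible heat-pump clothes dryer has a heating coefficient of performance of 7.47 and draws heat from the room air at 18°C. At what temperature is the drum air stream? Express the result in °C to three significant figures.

COP_HP = T_H/(T_H − T_C) rearranges to T_H = COP·T_C/(COP − 1).
With T_C = 291.15 K, T_H = 7.47 × 291.15/6.470 = 336.15 K.
Converting, 336.15 K = 63.00°C.

63.0 °C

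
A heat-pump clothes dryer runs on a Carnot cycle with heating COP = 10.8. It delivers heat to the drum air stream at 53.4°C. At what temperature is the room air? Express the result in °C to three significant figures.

23.2 °C

COP_HP = T_H/(T_H − T_C) gives T_H − T_C = T_H/COP.
With T_H = 326.55 K, T_C = 326.55 × (1 − 1/10.8) = 296.31 K.
Converting, 296.31 K = 23.16°C.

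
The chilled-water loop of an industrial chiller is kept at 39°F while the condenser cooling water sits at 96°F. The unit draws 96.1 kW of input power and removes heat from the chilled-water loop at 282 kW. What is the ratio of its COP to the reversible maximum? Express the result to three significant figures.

0.335

COP_actual = Q̇_C/Ẇ = 282.0/96.10 = 2.934.
In absolute terms T_C = 277.04 K and T_H = 308.71 K, so ΔT = 31.67 K.
COP_Carnot = T_C/ΔT = 277.04/31.67 = 8.749.
η_II = COP_actual/COP_Carnot = 2.934/8.749 = 0.3354.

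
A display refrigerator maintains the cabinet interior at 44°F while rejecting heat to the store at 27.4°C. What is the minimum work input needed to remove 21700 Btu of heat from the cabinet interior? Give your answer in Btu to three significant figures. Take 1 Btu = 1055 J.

1610 Btu

In absolute terms T_C = 279.82 K and T_H = 300.55 K, so ΔT = 20.73 K.
The reversible limit is COP_R = T_C/ΔT = 13.50, so W_min = Q_C/COP = Q_C·ΔT/T_C.
W_min = 21700 × 20.73/279.82 = 1608 Btu.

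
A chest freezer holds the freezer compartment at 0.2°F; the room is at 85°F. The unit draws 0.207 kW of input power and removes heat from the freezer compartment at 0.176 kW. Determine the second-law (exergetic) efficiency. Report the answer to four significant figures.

0.1568

COP_actual = Q̇_C/Ẇ = 0.1760/0.2070 = 0.8502.
In absolute terms T_C = 255.48 K and T_H = 302.59 K, so ΔT = 47.11 K.
COP_Carnot = T_C/ΔT = 255.48/47.11 = 5.423.
η_II = COP_actual/COP_Carnot = 0.8502/5.423 = 0.1568.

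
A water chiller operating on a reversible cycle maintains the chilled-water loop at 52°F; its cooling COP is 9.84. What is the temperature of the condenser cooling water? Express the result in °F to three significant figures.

COP_R = T_C/(T_H − T_C) gives T_H − T_C = T_C/COP.
With T_C = 284.26 K, T_H = 284.26 × (1 + 1/9.84) = 313.15 K.
Converting, 313.15 K = 104.00°F.

104 °F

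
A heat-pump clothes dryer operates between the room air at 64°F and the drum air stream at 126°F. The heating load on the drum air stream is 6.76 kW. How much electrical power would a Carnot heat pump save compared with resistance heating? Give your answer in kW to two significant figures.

6.0 kW

In absolute terms T_C = 290.93 K and T_H = 325.37 K, so ΔT = 34.44 K.
COP_Carnot = T_H/ΔT = 325.37/34.44 = 9.446.
Resistance heating needs Ẇ_res = Q̇_H = 6.760 kW; the reversible heat pump needs only Ẇ_hp = Q̇_H/COP = 0.7156 kW.
Saving = 6.760 − 0.7156 = 6.044 kW.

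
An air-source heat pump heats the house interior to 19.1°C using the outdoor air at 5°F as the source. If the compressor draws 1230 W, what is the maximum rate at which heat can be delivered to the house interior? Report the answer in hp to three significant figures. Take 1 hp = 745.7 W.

In absolute terms T_C = 258.15 K and T_H = 292.25 K, so ΔT = 34.10 K.
COP_Carnot = T_H/ΔT = 292.25/34.10 = 8.570.
Q̇_max = COP_Carnot × Ẇ = 8.570 × 1230 W = 10540 W = 14.14 hp.

14.1 hp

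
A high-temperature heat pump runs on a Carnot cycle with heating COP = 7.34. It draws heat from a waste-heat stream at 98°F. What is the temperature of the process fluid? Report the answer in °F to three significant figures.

186 °F

COP_HP = T_H/(T_H − T_C) rearranges to T_H = COP·T_C/(COP − 1).
With T_C = 309.82 K, T_H = 7.34 × 309.82/6.340 = 358.68 K.
Converting, 358.68 K = 185.96°F.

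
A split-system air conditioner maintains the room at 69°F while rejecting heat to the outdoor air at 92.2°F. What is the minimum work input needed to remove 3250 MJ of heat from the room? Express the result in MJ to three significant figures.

In absolute terms T_C = 293.71 K and T_H = 306.59 K, so ΔT = 12.89 K.
The reversible limit is COP_R = T_C/ΔT = 22.79, so W_min = Q_C/COP = Q_C·ΔT/T_C.
W_min = 3250 × 12.89/293.71 = 142.6 MJ.

143 MJ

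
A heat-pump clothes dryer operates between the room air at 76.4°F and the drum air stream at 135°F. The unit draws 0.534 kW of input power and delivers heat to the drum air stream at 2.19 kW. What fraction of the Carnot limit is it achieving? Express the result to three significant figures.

0.404

COP_actual = Q̇_H/Ẇ = 2.190/0.5340 = 4.101.
In absolute terms T_C = 297.82 K and T_H = 330.37 K, so ΔT = 32.56 K.
COP_Carnot = T_H/ΔT = 330.37/32.56 = 10.15.
η_II = COP_actual/COP_Carnot = 4.101/10.15 = 0.4041.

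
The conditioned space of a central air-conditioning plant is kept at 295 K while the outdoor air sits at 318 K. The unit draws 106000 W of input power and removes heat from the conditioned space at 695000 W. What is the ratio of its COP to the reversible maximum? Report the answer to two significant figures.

COP_actual = Q̇_C/Ẇ = 695000/106000 = 6.557.
The reservoir spacing is ΔT = 318 − 295 = 23.00 K.
COP_Carnot = T_C/ΔT = 295.00/23.00 = 12.83.
η_II = COP_actual/COP_Carnot = 6.557/12.83 = 0.5112.

0.51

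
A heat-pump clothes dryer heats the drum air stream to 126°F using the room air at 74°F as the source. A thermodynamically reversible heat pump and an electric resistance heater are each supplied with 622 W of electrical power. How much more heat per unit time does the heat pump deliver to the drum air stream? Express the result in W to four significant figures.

6384 W

In absolute terms T_C = 296.48 K and T_H = 325.37 K, so ΔT = 28.89 K.
COP_Carnot = T_H/ΔT = 325.37/28.89 = 11.26.
The heat pump delivers Q̇_H = COP × Ẇ = 7006 W; the resistance heater delivers Ẇ = 622.0 W.
Extra = (COP − 1)·Ẇ = 6384 W.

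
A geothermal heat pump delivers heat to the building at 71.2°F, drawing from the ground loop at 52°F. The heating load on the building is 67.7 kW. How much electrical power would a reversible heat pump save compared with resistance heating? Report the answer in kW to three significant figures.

In absolute terms T_C = 284.26 K and T_H = 294.93 K, so ΔT = 10.67 K.
COP_Carnot = T_H/ΔT = 294.93/10.67 = 27.65.
Resistance heating needs Ẇ_res = Q̇_H = 67.70 kW; the reversible heat pump needs only Ẇ_hp = Q̇_H/COP = 2.449 kW.
Saving = 67.70 − 2.449 = 65.25 kW.

65.3 kW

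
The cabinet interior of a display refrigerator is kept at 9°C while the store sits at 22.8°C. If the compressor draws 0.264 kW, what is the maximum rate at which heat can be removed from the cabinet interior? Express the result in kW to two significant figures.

In absolute terms T_C = 282.15 K and T_H = 295.95 K, so ΔT = 13.80 K.
COP_Carnot = T_C/ΔT = 282.15/13.80 = 20.45.
Q̇_max = COP_Carnot × Ẇ = 20.45 × 0.2640 kW = 5.398 kW.

5.4 kW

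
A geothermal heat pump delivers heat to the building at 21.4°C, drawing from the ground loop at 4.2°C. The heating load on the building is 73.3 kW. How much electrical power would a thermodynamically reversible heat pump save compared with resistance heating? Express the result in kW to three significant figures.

69.0 kW

In absolute terms T_C = 277.35 K and T_H = 294.55 K, so ΔT = 17.20 K.
COP_Carnot = T_H/ΔT = 294.55/17.20 = 17.13.
Resistance heating needs Ẇ_res = Q̇_H = 73.30 kW; the reversible heat pump needs only Ẇ_hp = Q̇_H/COP = 4.280 kW.
Saving = 73.30 − 4.280 = 69.02 kW.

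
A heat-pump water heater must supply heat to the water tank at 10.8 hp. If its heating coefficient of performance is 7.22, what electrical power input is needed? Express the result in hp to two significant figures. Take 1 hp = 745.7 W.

1.5 hp

Ẇ = Q̇_H/COP_HP = 10.80/7.22 = 1.496 hp.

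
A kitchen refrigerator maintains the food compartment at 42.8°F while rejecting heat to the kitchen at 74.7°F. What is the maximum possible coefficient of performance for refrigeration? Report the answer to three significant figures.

15.8

In absolute terms T_C = 279.15 K and T_H = 296.87 K, so ΔT = 17.72 K.
For a reversible cycle, COP_Carnot = T_C/ΔT = 279.15/17.72 = 15.75.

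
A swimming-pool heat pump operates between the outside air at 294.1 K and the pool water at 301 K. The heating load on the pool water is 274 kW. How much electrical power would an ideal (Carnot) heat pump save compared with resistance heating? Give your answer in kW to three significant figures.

The reservoir spacing is ΔT = 301 − 294.1 = 6.900 K.
COP_Carnot = T_H/ΔT = 301.00/6.900 = 43.62.
Resistance heating needs Ẇ_res = Q̇_H = 274.0 kW; the reversible heat pump needs only Ẇ_hp = Q̇_H/COP = 6.281 kW.
Saving = 274.0 − 6.281 = 267.7 kW.

268 kW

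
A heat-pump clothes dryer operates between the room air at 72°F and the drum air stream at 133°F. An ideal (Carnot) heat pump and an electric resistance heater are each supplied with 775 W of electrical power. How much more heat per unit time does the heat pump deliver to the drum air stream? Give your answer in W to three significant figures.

In absolute terms T_C = 295.37 K and T_H = 329.26 K, so ΔT = 33.89 K.
COP_Carnot = T_H/ΔT = 329.26/33.89 = 9.716.
The heat pump delivers Q̇_H = COP × Ẇ = 7530 W; the resistance heater delivers Ẇ = 775.0 W.
Extra = (COP − 1)·Ẇ = 6755 W.

6750 W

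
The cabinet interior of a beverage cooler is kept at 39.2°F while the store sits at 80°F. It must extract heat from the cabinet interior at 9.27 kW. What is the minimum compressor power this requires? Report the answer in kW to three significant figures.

In absolute terms T_C = 277.15 K and T_H = 299.82 K, so ΔT = 22.67 K.
COP_Carnot = T_C/ΔT = 277.15/22.67 = 12.23.
Ẇ_min = Q̇/COP_Carnot = 9.270/12.23 = 0.7581 kW.

0.758 kW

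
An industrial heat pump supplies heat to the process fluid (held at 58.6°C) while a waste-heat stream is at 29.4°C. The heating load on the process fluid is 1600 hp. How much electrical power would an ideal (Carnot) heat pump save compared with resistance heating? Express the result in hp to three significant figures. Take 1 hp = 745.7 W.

In absolute terms T_C = 302.55 K and T_H = 331.75 K, so ΔT = 29.20 K.
COP_Carnot = T_H/ΔT = 331.75/29.20 = 11.36.
Resistance heating needs Ẇ_res = Q̇_H = 1600 hp; the reversible heat pump needs only Ẇ_hp = Q̇_H/COP = 140.8 hp.
Saving = 1600 − 140.8 = 1459 hp.

1460 hp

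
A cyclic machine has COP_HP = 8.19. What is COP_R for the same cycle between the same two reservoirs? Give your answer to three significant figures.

7.19

Since Q_H = Q_C + W for any cycle, COP_R = Q_C/W = Q_H/W − 1.
COP_R = 8.19 − 1 = 7.19.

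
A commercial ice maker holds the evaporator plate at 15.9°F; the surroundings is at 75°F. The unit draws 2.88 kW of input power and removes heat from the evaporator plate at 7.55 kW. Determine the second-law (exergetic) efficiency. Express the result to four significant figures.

0.3258

COP_actual = Q̇_C/Ẇ = 7.550/2.880 = 2.622.
In absolute terms T_C = 264.21 K and T_H = 297.04 K, so ΔT = 32.83 K.
COP_Carnot = T_C/ΔT = 264.21/32.83 = 8.047.
η_II = COP_actual/COP_Carnot = 2.622/8.047 = 0.3258.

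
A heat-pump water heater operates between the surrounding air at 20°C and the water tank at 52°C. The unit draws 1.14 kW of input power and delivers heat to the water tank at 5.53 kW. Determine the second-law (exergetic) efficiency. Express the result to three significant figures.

COP_actual = Q̇_H/Ẇ = 5.530/1.140 = 4.851.
In absolute terms T_C = 293.15 K and T_H = 325.15 K, so ΔT = 32.00 K.
COP_Carnot = T_H/ΔT = 325.15/32.00 = 10.16.
η_II = COP_actual/COP_Carnot = 4.851/10.16 = 0.4774.

0.477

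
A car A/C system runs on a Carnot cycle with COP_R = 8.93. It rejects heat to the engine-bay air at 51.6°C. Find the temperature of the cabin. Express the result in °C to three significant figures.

For a Carnot refrigerator COP_R = T_C/(T_H − T_C), so T_C = COP·T_H/(1 + COP).
With T_H = 324.75 K, T_C = 8.93 × 324.75/9.930 = 292.05 K.
Converting, 292.05 K = 18.90°C.

18.9 °C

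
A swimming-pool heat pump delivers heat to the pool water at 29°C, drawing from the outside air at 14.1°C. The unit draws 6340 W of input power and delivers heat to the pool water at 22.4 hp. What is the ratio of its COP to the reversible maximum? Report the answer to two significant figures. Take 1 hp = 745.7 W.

0.13

Converting, Q̇_H = 22.40 hp = 16700 W, so COP_actual = Q̇_H/Ẇ = 16700/6340 = 2.635.
In absolute terms T_C = 287.25 K and T_H = 302.15 K, so ΔT = 14.90 K.
COP_Carnot = T_H/ΔT = 302.15/14.90 = 20.28.
η_II = COP_actual/COP_Carnot = 2.635/20.28 = 0.1299.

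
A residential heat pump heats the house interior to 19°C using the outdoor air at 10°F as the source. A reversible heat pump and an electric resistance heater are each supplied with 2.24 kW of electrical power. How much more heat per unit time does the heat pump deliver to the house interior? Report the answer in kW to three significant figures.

18.7 kW

In absolute terms T_C = 260.93 K and T_H = 292.15 K, so ΔT = 31.22 K.
COP_Carnot = T_H/ΔT = 292.15/31.22 = 9.357.
The heat pump delivers Q̇_H = COP × Ẇ = 20.96 kW; the resistance heater delivers Ẇ = 2.240 kW.
Extra = (COP − 1)·Ẇ = 18.72 kW.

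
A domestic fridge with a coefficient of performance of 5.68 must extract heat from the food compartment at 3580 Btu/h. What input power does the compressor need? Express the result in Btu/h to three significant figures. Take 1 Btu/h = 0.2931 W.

Ẇ = Q̇_C/COP = 3580/5.68 = 630.3 Btu/h.

630 Btu/h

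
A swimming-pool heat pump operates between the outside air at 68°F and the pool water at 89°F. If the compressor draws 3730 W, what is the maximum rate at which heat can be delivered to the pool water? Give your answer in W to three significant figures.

97500 W

In absolute terms T_C = 293.15 K and T_H = 304.82 K, so ΔT = 11.67 K.
COP_Carnot = T_H/ΔT = 304.82/11.67 = 26.13.
Q̇_max = COP_Carnot × Ẇ = 26.13 × 3730 W = 97450 W.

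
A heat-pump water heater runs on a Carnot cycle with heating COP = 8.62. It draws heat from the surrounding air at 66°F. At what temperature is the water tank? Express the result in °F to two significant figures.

130 °F

COP_HP = T_H/(T_H − T_C) rearranges to T_H = COP·T_C/(COP − 1).
With T_C = 292.04 K, T_H = 8.62 × 292.04/7.620 = 330.36 K.
Converting, 330.36 K = 134.99°F.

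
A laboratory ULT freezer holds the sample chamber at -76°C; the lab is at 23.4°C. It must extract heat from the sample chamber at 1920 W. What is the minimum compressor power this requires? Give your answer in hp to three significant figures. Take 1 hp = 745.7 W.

In absolute terms T_C = 197.15 K and T_H = 296.55 K, so ΔT = 99.40 K.
COP_Carnot = T_C/ΔT = 197.15/99.40 = 1.983.
Ẇ_min = Q̇/COP_Carnot = 1920/1.983 = 968.0 W = 1.298 hp.

1.30 hp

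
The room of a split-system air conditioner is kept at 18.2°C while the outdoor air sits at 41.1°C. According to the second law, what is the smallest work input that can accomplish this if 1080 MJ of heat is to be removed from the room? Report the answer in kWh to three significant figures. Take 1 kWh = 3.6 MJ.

In absolute terms T_C = 291.35 K and T_H = 314.25 K, so ΔT = 22.90 K.
The reversible limit is COP_R = T_C/ΔT = 12.72, so W_min = Q_C/COP = Q_C·ΔT/T_C.
W_min = 1080 × 22.90/291.35 = 84.89 MJ = 23.58 kWh.

23.6 kWh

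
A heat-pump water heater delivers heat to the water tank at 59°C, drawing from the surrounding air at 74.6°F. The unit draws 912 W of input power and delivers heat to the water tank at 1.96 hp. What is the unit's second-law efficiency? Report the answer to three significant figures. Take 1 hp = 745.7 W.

Converting, Q̇_H = 1.960 hp = 1462 W, so COP_actual = Q̇_H/Ẇ = 1462/912.0 = 1.603.
In absolute terms T_C = 296.82 K and T_H = 332.15 K, so ΔT = 35.33 K.
COP_Carnot = T_H/ΔT = 332.15/35.33 = 9.400.
η_II = COP_actual/COP_Carnot = 1.603/9.400 = 0.1705.

0.170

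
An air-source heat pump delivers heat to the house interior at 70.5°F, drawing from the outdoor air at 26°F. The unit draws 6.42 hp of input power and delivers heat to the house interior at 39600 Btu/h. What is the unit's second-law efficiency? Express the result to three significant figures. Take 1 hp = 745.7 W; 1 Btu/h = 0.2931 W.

Converting, Q̇_H = 39600 Btu/h = 15.56 hp, so COP_actual = Q̇_H/Ẇ = 15.56/6.420 = 2.424.
In absolute terms T_C = 269.82 K and T_H = 294.54 K, so ΔT = 24.72 K.
COP_Carnot = T_H/ΔT = 294.54/24.72 = 11.91.
η_II = COP_actual/COP_Carnot = 2.424/11.91 = 0.2035.

0.203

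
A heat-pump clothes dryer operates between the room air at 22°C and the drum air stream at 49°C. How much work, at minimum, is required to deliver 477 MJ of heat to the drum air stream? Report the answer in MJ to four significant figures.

39.98 MJ

In absolute terms T_C = 295.15 K and T_H = 322.15 K, so ΔT = 27.00 K.
The reversible limit is COP_HP = T_H/ΔT = 11.93, so W_min = Q_H/COP = Q_H·ΔT/T_H.
W_min = 477.0 × 27.00/322.15 = 39.98 MJ.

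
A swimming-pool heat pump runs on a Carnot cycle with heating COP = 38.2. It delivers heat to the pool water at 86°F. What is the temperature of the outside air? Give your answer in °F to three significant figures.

71.7 °F

COP_HP = T_H/(T_H − T_C) gives T_H − T_C = T_H/COP.
With T_H = 303.15 K, T_C = 303.15 × (1 − 1/38.2) = 295.21 K.
Converting, 295.21 K = 71.72°F.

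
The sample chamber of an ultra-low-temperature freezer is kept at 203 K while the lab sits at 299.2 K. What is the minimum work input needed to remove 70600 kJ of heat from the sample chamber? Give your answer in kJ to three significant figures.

The reservoir spacing is ΔT = 299.2 − 203 = 96.20 K.
The reversible limit is COP_R = T_C/ΔT = 2.110, so W_min = Q_C/COP = Q_C·ΔT/T_C.
W_min = 70600 × 96.20/203.00 = 33460 kJ.

33500 kJ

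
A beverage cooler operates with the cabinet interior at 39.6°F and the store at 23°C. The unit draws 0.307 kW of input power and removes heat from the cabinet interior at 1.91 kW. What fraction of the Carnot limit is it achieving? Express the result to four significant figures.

0.4212

COP_actual = Q̇_C/Ẇ = 1.910/0.3070 = 6.221.
In absolute terms T_C = 277.37 K and T_H = 296.15 K, so ΔT = 18.78 K.
COP_Carnot = T_C/ΔT = 277.37/18.78 = 14.77.
η_II = COP_actual/COP_Carnot = 6.221/14.77 = 0.4212.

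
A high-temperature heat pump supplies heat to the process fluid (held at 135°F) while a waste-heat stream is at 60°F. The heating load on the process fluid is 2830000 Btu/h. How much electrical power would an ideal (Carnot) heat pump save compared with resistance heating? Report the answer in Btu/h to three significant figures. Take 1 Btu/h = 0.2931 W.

2470000 Btu/h

In absolute terms T_C = 288.71 K and T_H = 330.37 K, so ΔT = 41.67 K.
COP_Carnot = T_H/ΔT = 330.37/41.67 = 7.929.
Resistance heating needs Ẇ_res = Q̇_H = 2830000 Btu/h; the reversible heat pump needs only Ẇ_hp = Q̇_H/COP = 356900 Btu/h.
Saving = 2830000 − 356900 = 2473000 Btu/h.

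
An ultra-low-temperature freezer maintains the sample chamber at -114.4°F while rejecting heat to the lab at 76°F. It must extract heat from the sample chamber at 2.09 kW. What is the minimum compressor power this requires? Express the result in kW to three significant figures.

1.15 kW

In absolute terms T_C = 191.82 K and T_H = 297.59 K, so ΔT = 105.8 K.
COP_Carnot = T_C/ΔT = 191.82/105.8 = 1.813.
Ẇ_min = Q̇/COP_Carnot = 2.090/1.813 = 1.153 kW.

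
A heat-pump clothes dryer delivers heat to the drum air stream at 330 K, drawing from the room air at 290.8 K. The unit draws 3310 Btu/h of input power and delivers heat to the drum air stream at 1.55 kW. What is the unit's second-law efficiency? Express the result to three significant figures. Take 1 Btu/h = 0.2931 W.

Converting, Q̇_H = 1.550 kW = 5288 Btu/h, so COP_actual = Q̇_H/Ẇ = 5288/3310 = 1.598.
The reservoir spacing is ΔT = 330 − 290.8 = 39.20 K.
COP_Carnot = T_H/ΔT = 330.00/39.20 = 8.418.
η_II = COP_actual/COP_Carnot = 1.598/8.418 = 0.1898.

0.190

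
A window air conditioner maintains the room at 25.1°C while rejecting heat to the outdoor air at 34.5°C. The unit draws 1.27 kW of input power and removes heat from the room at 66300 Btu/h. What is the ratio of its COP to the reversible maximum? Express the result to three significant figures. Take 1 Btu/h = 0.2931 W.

0.482

Converting, Q̇_C = 66300 Btu/h = 19.43 kW, so COP_actual = Q̇_C/Ẇ = 19.43/1.270 = 15.30.
In absolute terms T_C = 298.25 K and T_H = 307.65 K, so ΔT = 9.400 K.
COP_Carnot = T_C/ΔT = 298.25/9.400 = 31.73.
η_II = COP_actual/COP_Carnot = 15.30/31.73 = 0.4823.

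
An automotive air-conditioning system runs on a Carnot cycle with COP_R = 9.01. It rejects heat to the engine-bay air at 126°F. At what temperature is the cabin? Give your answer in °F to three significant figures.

For a Carnot refrigerator COP_R = T_C/(T_H − T_C), so T_C = COP·T_H/(1 + COP).
With T_H = 325.37 K, T_C = 9.01 × 325.37/10.01 = 292.87 K.
Converting, 292.87 K = 67.49°F.

67.5 °F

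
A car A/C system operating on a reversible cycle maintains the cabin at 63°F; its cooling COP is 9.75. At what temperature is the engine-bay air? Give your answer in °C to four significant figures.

COP_R = T_C/(T_H − T_C) gives T_H − T_C = T_C/COP.
With T_C = 290.37 K, T_H = 290.37 × (1 + 1/9.75) = 320.15 K.
Converting, 320.15 K = 47.00°C.

47.00 °C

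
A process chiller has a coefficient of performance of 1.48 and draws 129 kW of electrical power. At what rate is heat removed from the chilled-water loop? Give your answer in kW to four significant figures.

190.9 kW

Q̇_C = COP × Ẇ = 1.48 × 129.0 = 190.9 kW.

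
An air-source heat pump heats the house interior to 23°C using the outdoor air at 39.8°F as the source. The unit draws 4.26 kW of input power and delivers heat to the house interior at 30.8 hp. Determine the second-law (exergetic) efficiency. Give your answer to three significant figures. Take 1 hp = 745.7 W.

Converting, Q̇_H = 30.80 hp = 22.97 kW, so COP_actual = Q̇_H/Ẇ = 22.97/4.260 = 5.391.
In absolute terms T_C = 277.48 K and T_H = 296.15 K, so ΔT = 18.67 K.
COP_Carnot = T_H/ΔT = 296.15/18.67 = 15.87.
η_II = COP_actual/COP_Carnot = 5.391/15.87 = 0.3398.

0.340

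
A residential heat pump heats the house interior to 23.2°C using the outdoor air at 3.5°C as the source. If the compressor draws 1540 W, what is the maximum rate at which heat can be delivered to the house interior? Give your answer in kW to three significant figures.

In absolute terms T_C = 276.65 K and T_H = 296.35 K, so ΔT = 19.70 K.
COP_Carnot = T_H/ΔT = 296.35/19.70 = 15.04.
Q̇_max = COP_Carnot × Ẇ = 15.04 × 1540 W = 23170 W = 23.17 kW.

23.2 kW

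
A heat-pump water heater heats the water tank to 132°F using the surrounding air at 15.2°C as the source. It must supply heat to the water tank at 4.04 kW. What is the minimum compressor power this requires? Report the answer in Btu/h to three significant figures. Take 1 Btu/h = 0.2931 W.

1690 Btu/h

In absolute terms T_C = 288.35 K and T_H = 328.71 K, so ΔT = 40.36 K.
COP_Carnot = T_H/ΔT = 328.71/40.36 = 8.145.
Ẇ_min = Q̇/COP_Carnot = 4.040/8.145 = 0.4960 kW = 1692 Btu/h.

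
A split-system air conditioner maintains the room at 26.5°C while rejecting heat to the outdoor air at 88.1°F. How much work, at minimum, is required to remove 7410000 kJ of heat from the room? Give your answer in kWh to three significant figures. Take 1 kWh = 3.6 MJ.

In absolute terms T_C = 299.65 K and T_H = 304.32 K, so ΔT = 4.667 K.
The reversible limit is COP_R = T_C/ΔT = 64.21, so W_min = Q_C/COP = Q_C·ΔT/T_C.
W_min = 7410000 × 4.667/299.65 = 115400 kJ = 32.06 kWh.

32.1 kWh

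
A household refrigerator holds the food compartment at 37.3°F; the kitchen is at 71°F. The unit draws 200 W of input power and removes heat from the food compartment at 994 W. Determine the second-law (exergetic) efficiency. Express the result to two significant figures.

COP_actual = Q̇_C/Ẇ = 994.0/200.0 = 4.970.
In absolute terms T_C = 276.09 K and T_H = 294.82 K, so ΔT = 18.72 K.
COP_Carnot = T_C/ΔT = 276.09/18.72 = 14.75.
η_II = COP_actual/COP_Carnot = 4.970/14.75 = 0.3370.

0.34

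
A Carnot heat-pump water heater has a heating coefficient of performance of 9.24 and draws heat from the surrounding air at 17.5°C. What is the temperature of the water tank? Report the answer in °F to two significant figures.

COP_HP = T_H/(T_H − T_C) rearranges to T_H = COP·T_C/(COP − 1).
With T_C = 290.65 K, T_H = 9.24 × 290.65/8.240 = 325.92 K.
Converting, 325.92 K = 126.99°F.

130 °F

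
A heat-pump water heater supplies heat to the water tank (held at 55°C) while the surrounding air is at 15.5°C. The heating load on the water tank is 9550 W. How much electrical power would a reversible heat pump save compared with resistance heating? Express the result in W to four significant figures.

8400 W

In absolute terms T_C = 288.65 K and T_H = 328.15 K, so ΔT = 39.50 K.
COP_Carnot = T_H/ΔT = 328.15/39.50 = 8.308.
Resistance heating needs Ẇ_res = Q̇_H = 9550 W; the reversible heat pump needs only Ẇ_hp = Q̇_H/COP = 1150 W.
Saving = 9550 − 1150 = 8400 W.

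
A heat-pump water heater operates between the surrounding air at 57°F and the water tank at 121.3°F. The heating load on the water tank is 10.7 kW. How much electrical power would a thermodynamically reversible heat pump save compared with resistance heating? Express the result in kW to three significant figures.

9.52 kW

In absolute terms T_C = 287.04 K and T_H = 322.76 K, so ΔT = 35.72 K.
COP_Carnot = T_H/ΔT = 322.76/35.72 = 9.035.
Resistance heating needs Ẇ_res = Q̇_H = 10.70 kW; the reversible heat pump needs only Ẇ_hp = Q̇_H/COP = 1.184 kW.
Saving = 10.70 − 1.184 = 9.516 kW.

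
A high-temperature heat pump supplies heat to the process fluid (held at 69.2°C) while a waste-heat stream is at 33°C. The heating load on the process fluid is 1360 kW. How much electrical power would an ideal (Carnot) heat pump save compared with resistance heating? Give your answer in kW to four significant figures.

1216 kW

In absolute terms T_C = 306.15 K and T_H = 342.35 K, so ΔT = 36.20 K.
COP_Carnot = T_H/ΔT = 342.35/36.20 = 9.457.
Resistance heating needs Ẇ_res = Q̇_H = 1360 kW; the reversible heat pump needs only Ẇ_hp = Q̇_H/COP = 143.8 kW.
Saving = 1360 − 143.8 = 1216 kW.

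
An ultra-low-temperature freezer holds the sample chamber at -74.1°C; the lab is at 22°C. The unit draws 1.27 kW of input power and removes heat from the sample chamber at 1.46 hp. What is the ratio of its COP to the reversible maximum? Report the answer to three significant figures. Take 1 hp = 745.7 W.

0.414

Converting, Q̇_C = 1.460 hp = 1.089 kW, so COP_actual = Q̇_C/Ẇ = 1.089/1.270 = 0.8573.
In absolute terms T_C = 199.05 K and T_H = 295.15 K, so ΔT = 96.10 K.
COP_Carnot = T_C/ΔT = 199.05/96.10 = 2.071.
η_II = COP_actual/COP_Carnot = 0.8573/2.071 = 0.4139.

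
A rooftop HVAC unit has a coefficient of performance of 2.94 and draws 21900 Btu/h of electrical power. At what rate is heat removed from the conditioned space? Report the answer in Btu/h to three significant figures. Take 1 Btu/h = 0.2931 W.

Q̇_C = COP × Ẇ = 2.94 × 21900 = 64390 Btu/h.

64400 Btu/h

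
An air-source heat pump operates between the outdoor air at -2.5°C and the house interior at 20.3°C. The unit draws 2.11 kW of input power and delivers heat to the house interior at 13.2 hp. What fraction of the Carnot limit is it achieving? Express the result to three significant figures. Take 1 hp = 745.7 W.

0.362

Converting, Q̇_H = 13.20 hp = 9.843 kW, so COP_actual = Q̇_H/Ẇ = 9.843/2.110 = 4.665.
In absolute terms T_C = 270.65 K and T_H = 293.45 K, so ΔT = 22.80 K.
COP_Carnot = T_H/ΔT = 293.45/22.80 = 12.87.
η_II = COP_actual/COP_Carnot = 4.665/12.87 = 0.3625.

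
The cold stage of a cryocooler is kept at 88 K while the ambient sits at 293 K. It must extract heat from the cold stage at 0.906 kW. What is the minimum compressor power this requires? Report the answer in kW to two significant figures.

2.1 kW

The reservoir spacing is ΔT = 293 − 88 = 205.0 K.
COP_Carnot = T_C/ΔT = 88.00/205.0 = 0.4293.
Ẇ_min = Q̇/COP_Carnot = 0.9060/0.4293 = 2.111 kW.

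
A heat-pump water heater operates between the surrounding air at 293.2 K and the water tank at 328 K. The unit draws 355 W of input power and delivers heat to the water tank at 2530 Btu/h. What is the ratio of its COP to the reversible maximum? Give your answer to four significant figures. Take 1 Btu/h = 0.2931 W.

Converting, Q̇_H = 2530 Btu/h = 741.5 W, so COP_actual = Q̇_H/Ẇ = 741.5/355.0 = 2.089.
The reservoir spacing is ΔT = 328 − 293.2 = 34.80 K.
COP_Carnot = T_H/ΔT = 328.00/34.80 = 9.425.
η_II = COP_actual/COP_Carnot = 2.089/9.425 = 0.2216.

0.2216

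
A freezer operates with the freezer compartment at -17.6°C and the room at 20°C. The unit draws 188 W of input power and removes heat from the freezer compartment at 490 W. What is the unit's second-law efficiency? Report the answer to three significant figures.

0.383

COP_actual = Q̇_C/Ẇ = 490.0/188.0 = 2.606.
In absolute terms T_C = 255.55 K and T_H = 293.15 K, so ΔT = 37.60 K.
COP_Carnot = T_C/ΔT = 255.55/37.60 = 6.797.
η_II = COP_actual/COP_Carnot = 2.606/6.797 = 0.3835.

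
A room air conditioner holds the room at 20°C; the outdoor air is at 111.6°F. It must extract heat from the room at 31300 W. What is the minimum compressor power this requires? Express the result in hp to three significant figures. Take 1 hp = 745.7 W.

3.47 hp

In absolute terms T_C = 293.15 K and T_H = 317.37 K, so ΔT = 24.22 K.
COP_Carnot = T_C/ΔT = 293.15/24.22 = 12.10.
Ẇ_min = Q̇/COP_Carnot = 31300/12.10 = 2586 W = 3.468 hp.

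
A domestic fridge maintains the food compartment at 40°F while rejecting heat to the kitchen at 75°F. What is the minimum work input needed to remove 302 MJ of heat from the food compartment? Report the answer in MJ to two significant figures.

In absolute terms T_C = 277.59 K and T_H = 297.04 K, so ΔT = 19.44 K.
The reversible limit is COP_R = T_C/ΔT = 14.28, so W_min = Q_C/COP = Q_C·ΔT/T_C.
W_min = 302.0 × 19.44/277.59 = 21.15 MJ.

21 MJ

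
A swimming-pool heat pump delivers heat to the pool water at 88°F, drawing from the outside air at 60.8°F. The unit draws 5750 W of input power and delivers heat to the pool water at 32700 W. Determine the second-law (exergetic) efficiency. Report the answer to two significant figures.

0.28

COP_actual = Q̇_H/Ẇ = 32700/5750 = 5.687.
In absolute terms T_C = 289.15 K and T_H = 304.26 K, so ΔT = 15.11 K.
COP_Carnot = T_H/ΔT = 304.26/15.11 = 20.13.
η_II = COP_actual/COP_Carnot = 5.687/20.13 = 0.2824.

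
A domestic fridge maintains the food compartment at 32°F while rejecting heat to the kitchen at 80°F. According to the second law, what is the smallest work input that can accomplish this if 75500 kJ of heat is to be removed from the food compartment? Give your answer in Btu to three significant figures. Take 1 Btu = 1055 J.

6990 Btu

In absolute terms T_C = 273.15 K and T_H = 299.82 K, so ΔT = 26.67 K.
The reversible limit is COP_R = T_C/ΔT = 10.24, so W_min = Q_C/COP = Q_C·ΔT/T_C.
W_min = 75500 × 26.67/273.15 = 7371 kJ = 6987 Btu.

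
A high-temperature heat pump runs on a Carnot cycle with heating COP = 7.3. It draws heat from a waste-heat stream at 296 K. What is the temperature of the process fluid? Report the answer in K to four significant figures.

COP_HP = T_H/(T_H − T_C) rearranges to T_H = COP·T_C/(COP − 1).
With T_C = 296.00 K, T_H = 7.3 × 296.00/6.300 = 342.98 K.

343.0 K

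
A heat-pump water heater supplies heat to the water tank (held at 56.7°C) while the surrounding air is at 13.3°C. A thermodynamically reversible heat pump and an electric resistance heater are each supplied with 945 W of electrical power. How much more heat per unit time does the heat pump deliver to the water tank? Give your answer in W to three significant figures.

In absolute terms T_C = 286.45 K and T_H = 329.85 K, so ΔT = 43.40 K.
COP_Carnot = T_H/ΔT = 329.85/43.40 = 7.600.
The heat pump delivers Q̇_H = COP × Ẇ = 7182 W; the resistance heater delivers Ẇ = 945.0 W.
Extra = (COP − 1)·Ẇ = 6237 W.

6240 W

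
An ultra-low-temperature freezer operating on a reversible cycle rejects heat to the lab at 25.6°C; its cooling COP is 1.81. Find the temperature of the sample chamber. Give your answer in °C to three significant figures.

-80.7 °C

For a Carnot refrigerator COP_R = T_C/(T_H − T_C), so T_C = COP·T_H/(1 + COP).
With T_H = 298.75 K, T_C = 1.81 × 298.75/2.810 = 192.43 K.
Converting, 192.43 K = -80.72°C.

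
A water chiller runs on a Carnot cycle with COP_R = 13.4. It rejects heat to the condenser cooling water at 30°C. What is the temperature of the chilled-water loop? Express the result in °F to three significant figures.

For a Carnot refrigerator COP_R = T_C/(T_H − T_C), so T_C = COP·T_H/(1 + COP).
With T_H = 303.15 K, T_C = 13.4 × 303.15/14.40 = 282.10 K.
Converting, 282.10 K = 48.11°F.

48.1 °F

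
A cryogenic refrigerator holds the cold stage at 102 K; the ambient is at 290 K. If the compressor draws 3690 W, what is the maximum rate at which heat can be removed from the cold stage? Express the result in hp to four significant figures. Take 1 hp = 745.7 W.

The reservoir spacing is ΔT = 290 − 102 = 188.0 K.
COP_Carnot = T_C/ΔT = 102.00/188.0 = 0.5426.
Q̇_max = COP_Carnot × Ẇ = 0.5426 × 3690 W = 2002 W = 2.685 hp.

2.685 hp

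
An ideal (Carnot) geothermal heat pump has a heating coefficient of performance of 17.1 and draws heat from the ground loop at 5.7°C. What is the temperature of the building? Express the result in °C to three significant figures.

23.0 °C

COP_HP = T_H/(T_H − T_C) rearranges to T_H = COP·T_C/(COP − 1).
With T_C = 278.85 K, T_H = 17.1 × 278.85/16.10 = 296.17 K.
Converting, 296.17 K = 23.02°C.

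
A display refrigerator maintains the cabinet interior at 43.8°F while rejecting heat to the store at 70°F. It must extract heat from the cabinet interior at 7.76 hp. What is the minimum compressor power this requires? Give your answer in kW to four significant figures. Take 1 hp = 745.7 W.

In absolute terms T_C = 279.71 K and T_H = 294.26 K, so ΔT = 14.56 K.
COP_Carnot = T_C/ΔT = 279.71/14.56 = 19.22.
Ẇ_min = Q̇/COP_Carnot = 7.760/19.22 = 0.4038 hp = 0.3011 kW.

0.3011 kW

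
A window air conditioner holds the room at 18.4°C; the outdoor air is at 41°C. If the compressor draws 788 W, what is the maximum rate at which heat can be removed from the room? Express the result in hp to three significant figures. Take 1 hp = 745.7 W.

In absolute terms T_C = 291.55 K and T_H = 314.15 K, so ΔT = 22.60 K.
COP_Carnot = T_C/ΔT = 291.55/22.60 = 12.90.
Q̇_max = COP_Carnot × Ẇ = 12.90 × 788.0 W = 10170 W = 13.63 hp.

13.6 hp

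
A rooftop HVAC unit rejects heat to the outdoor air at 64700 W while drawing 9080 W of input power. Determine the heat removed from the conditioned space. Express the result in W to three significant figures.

55600 W

For a cyclic device the first law requires Q̇_H = Q̇_C + Ẇ.
Q̇_C = Q̇_H − Ẇ = 55620 W.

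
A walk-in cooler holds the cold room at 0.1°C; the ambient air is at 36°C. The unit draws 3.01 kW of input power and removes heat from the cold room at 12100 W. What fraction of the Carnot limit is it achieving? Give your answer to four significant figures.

0.5281

Converting, Q̇_C = 12100 W = 12.10 kW, so COP_actual = Q̇_C/Ẇ = 12.10/3.010 = 4.020.
In absolute terms T_C = 273.25 K and T_H = 309.15 K, so ΔT = 35.90 K.
COP_Carnot = T_C/ΔT = 273.25/35.90 = 7.611.
η_II = COP_actual/COP_Carnot = 4.020/7.611 = 0.5281.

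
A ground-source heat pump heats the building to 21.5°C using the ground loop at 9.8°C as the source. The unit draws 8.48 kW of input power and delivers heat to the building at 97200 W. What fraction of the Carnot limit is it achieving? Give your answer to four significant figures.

0.4551

Converting, Q̇_H = 97200 W = 97.20 kW, so COP_actual = Q̇_H/Ẇ = 97.20/8.480 = 11.46.
In absolute terms T_C = 282.95 K and T_H = 294.65 K, so ΔT = 11.70 K.
COP_Carnot = T_H/ΔT = 294.65/11.70 = 25.18.
η_II = COP_actual/COP_Carnot = 11.46/25.18 = 0.4551.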